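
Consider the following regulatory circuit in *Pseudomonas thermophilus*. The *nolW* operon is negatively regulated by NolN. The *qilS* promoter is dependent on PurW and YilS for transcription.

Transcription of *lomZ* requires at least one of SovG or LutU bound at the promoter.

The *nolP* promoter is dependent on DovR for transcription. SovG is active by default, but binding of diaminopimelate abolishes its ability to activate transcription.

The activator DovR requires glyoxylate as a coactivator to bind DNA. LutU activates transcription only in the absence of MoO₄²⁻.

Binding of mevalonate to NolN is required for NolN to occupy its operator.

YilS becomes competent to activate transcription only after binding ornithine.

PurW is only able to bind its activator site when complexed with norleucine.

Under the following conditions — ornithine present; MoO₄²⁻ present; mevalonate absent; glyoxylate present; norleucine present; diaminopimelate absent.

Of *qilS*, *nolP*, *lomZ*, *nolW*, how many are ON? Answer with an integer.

4

Norleucine is present, so PurW is active.
Ornithine is present, so YilS is active.
No repressor is bound and PurW and YilS are active, so *qilS* is transcribed.
→ *qilS* is ON.
Glyoxylate is present, so DovR is active.
No repressor is bound and DovR is active, so *nolP* is transcribed.
→ *nolP* is ON.
Diaminopimelate is absent, so SovG is active.
MoO₄²⁻ is present, so LutU is inactive.
Activator SovG is present, so *lomZ* is transcribed.
→ *lomZ* is ON.
Mevalonate is absent, so NolN is inactive.
With no repressor bound, *nolW* is transcribed.
→ *nolW* is ON.
4 of the 4 genes are transcribed.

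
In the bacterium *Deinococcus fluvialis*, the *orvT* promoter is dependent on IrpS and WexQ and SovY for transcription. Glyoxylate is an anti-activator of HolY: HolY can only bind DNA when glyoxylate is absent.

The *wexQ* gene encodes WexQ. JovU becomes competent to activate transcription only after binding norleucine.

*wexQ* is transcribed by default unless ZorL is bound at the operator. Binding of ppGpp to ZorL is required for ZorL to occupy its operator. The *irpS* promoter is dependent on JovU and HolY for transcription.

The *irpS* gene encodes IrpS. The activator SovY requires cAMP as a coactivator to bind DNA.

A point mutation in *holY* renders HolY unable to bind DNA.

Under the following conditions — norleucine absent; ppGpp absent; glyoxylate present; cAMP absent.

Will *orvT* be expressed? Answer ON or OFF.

OFF

Norleucine is absent, so JovU is inactive.
HolY is non-functional in this strain, so it has no effect.
Required activator JovU is absent, so *irpS* is not transcribed.
So IrpS is not produced.
ppGpp is absent, so ZorL is inactive.
With no repressor bound, *wexQ* is transcribed.
So WexQ is produced and active.
cAMP is absent, so SovY is inactive.
Required activator IrpS is absent, so *orvT* is not transcribed.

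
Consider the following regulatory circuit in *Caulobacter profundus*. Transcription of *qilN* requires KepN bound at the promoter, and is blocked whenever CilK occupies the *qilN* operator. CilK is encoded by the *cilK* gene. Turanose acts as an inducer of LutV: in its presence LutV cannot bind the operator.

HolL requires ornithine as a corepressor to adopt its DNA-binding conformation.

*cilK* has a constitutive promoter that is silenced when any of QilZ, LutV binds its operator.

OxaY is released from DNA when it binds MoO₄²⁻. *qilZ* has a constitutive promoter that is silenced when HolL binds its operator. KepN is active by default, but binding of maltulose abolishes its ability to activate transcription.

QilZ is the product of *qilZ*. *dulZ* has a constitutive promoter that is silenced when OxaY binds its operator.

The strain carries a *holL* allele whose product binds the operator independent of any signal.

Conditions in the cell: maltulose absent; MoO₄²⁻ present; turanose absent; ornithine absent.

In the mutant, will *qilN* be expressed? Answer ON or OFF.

Maltulose is absent, so KepN is active.
HolL is constitutively active in this strain.
With repressor HolL bound, *qilZ* is not transcribed.
So QilZ is not produced.
Turanose is absent, so LutV is active.
With repressor LutV bound, *cilK* is not transcribed.
So CilK is not produced.
No repressor is bound and KepN is active, so *qilN* is transcribed.

ON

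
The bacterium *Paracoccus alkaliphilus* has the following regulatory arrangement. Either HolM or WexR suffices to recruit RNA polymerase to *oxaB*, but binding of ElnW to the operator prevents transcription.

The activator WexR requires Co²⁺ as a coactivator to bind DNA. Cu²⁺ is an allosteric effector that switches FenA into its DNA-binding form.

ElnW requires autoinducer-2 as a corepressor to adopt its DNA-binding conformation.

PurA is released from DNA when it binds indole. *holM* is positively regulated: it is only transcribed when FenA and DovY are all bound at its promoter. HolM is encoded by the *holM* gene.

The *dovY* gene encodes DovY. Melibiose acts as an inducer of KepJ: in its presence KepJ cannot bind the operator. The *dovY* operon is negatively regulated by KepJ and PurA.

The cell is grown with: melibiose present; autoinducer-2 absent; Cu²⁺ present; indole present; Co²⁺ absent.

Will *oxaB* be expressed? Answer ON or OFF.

ON

Autoinducer-2 is absent, so ElnW is inactive.
Cu²⁺ is present, so FenA is active.
Melibiose is present, so KepJ is inactive.
Indole is present, so PurA is inactive.
With no repressor bound, *dovY* is transcribed.
So DovY is produced and active.
No repressor is bound and FenA and DovY are active, so *holM* is transcribed.
So HolM is produced and active.
Co²⁺ is absent, so WexR is inactive.
Activator HolM is present, so *oxaB* is transcribed.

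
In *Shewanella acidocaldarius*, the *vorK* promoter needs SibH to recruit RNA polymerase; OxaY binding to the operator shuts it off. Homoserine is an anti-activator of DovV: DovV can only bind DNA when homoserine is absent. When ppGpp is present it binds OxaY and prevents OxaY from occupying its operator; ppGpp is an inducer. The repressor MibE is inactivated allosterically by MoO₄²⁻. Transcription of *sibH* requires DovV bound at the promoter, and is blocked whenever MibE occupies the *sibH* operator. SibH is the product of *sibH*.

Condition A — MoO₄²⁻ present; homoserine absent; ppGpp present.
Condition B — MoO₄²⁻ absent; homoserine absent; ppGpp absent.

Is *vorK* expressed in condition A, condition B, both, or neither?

A only

Condition A:
MoO₄²⁻ is present, so MibE is inactive.
Homoserine is absent, so DovV is active.
No repressor is bound and DovV is active, so *sibH* is transcribed.
So SibH is produced and active.
ppGpp is present, so OxaY is inactive.
No repressor is bound and SibH is active, so *vorK* is transcribed.
→ *vorK* is ON in A.
Condition B:
MoO₄²⁻ is absent, so MibE is active.
Homoserine is absent, so DovV is active.
With repressor MibE bound, *sibH* is not transcribed.
So SibH is not produced.
ppGpp is absent, so OxaY is active.
With repressor OxaY bound, *vorK* is not transcribed.
→ *vorK* is OFF in B.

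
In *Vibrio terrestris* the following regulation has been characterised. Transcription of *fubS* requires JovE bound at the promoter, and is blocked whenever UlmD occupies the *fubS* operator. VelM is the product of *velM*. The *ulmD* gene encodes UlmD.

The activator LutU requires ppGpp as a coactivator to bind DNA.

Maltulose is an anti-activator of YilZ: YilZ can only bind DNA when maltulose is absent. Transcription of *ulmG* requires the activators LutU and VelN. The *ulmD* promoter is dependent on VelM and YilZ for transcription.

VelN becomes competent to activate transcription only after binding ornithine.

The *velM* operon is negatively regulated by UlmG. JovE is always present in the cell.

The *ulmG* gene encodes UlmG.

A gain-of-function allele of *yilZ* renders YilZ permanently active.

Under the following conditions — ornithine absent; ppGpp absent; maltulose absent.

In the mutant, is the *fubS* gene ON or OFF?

JovE is produced constitutively and is active.
ppGpp is absent, so LutU is inactive.
Ornithine is absent, so VelN is inactive.
Required activator LutU is absent, so *ulmG* is not transcribed.
So UlmG is not produced.
With no repressor bound, *velM* is transcribed.
So VelM is produced and active.
YilZ is constitutively active in this strain.
No repressor is bound and VelM and YilZ are active, so *ulmD* is transcribed.
So UlmD is produced and active.
With repressor UlmD bound, *fubS* is not transcribed.

OFF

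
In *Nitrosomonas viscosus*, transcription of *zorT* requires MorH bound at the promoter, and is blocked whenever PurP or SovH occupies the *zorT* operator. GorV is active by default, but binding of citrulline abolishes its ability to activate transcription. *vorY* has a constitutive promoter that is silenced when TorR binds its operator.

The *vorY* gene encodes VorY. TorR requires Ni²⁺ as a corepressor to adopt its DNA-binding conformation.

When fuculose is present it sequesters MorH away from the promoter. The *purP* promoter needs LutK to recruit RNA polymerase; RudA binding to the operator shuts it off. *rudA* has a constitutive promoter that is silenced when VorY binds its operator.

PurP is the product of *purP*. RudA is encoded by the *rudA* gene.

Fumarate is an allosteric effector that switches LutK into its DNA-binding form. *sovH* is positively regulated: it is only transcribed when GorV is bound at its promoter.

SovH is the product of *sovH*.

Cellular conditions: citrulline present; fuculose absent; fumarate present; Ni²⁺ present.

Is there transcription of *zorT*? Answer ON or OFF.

ON

Fuculose is absent, so MorH is active.
Ni²⁺ is present, so TorR is active.
With repressor TorR bound, *vorY* is not transcribed.
So VorY is not produced.
With no repressor bound, *rudA* is transcribed.
So RudA is produced and active.
Fumarate is present, so LutK is active.
With repressor RudA bound, *purP* is not transcribed.
So PurP is not produced.
Citrulline is present, so GorV is inactive.
Required activator GorV is absent, so *sovH* is not transcribed.
So SovH is not produced.
No repressor is bound and MorH is active, so *zorT* is transcribed.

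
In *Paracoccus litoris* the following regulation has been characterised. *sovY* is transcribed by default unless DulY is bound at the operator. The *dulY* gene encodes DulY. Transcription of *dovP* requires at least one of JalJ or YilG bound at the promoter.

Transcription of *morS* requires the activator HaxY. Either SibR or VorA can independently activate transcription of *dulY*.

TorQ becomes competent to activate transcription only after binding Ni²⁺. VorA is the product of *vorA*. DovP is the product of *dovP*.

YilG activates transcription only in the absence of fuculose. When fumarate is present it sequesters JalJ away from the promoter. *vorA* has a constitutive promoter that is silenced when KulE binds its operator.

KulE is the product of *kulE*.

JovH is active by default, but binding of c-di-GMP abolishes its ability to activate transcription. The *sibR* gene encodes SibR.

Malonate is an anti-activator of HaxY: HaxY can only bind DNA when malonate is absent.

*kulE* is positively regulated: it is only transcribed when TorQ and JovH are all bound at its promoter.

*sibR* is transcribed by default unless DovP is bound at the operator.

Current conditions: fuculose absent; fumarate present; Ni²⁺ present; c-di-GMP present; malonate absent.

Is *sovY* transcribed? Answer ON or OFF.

OFF

Fumarate is present, so JalJ is inactive.
Fuculose is absent, so YilG is active.
Activator YilG is present, so *dovP* is transcribed.
So DovP is produced and active.
With repressor DovP bound, *sibR* is not transcribed.
So SibR is not produced.
Ni²⁺ is present, so TorQ is active.
c-di-GMP is present, so JovH is inactive.
Required activator JovH is absent, so *kulE* is not transcribed.
So KulE is not produced.
With no repressor bound, *vorA* is transcribed.
So VorA is produced and active.
Activator VorA is present, so *dulY* is transcribed.
So DulY is produced and active.
With repressor DulY bound, *sovY* is not transcribed.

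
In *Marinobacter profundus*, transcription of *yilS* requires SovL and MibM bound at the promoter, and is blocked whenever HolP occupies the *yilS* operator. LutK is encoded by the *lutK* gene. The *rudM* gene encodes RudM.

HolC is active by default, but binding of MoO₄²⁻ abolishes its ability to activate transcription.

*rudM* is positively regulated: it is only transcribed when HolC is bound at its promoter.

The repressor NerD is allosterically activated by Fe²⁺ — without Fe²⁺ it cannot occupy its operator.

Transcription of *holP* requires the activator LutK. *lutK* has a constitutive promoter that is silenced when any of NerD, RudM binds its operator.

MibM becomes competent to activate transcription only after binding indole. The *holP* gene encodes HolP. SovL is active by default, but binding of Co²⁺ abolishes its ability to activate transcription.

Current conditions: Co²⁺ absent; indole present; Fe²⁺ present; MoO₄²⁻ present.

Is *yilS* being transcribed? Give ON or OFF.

ON

Co²⁺ is absent, so SovL is active.
Fe²⁺ is present, so NerD is active.
MoO₄²⁻ is present, so HolC is inactive.
Required activator HolC is absent, so *rudM* is not transcribed.
So RudM is not produced.
With repressor NerD bound, *lutK* is not transcribed.
So LutK is not produced.
Required activator LutK is absent, so *holP* is not transcribed.
So HolP is not produced.
Indole is present, so MibM is active.
No repressor is bound and SovL and MibM are active, so *yilS* is transcribed.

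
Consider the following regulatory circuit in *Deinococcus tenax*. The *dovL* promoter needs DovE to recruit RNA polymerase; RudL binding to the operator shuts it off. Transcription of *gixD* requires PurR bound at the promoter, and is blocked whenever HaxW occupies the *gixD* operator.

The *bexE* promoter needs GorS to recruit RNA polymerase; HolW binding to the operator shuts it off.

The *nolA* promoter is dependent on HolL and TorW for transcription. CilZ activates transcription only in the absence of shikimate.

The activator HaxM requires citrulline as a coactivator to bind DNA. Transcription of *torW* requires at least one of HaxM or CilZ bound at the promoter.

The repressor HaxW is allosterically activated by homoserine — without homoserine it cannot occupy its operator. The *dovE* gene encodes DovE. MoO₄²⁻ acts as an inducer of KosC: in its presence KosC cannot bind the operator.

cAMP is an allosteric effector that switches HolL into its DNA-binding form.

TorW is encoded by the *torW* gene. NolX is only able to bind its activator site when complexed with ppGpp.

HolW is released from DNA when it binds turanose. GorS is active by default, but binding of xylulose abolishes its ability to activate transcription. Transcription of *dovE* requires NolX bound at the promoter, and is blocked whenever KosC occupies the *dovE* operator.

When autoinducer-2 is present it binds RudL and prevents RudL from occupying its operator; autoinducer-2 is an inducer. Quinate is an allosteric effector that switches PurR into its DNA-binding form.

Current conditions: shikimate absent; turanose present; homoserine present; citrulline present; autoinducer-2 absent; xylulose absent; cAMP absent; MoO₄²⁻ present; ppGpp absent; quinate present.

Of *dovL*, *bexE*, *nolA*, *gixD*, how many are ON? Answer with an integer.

1

MoO₄²⁻ is present, so KosC is inactive.
ppGpp is absent, so NolX is inactive.
Required activator NolX is absent, so *dovE* is not transcribed.
So DovE is not produced.
Autoinducer-2 is absent, so RudL is active.
With repressor RudL bound, *dovL* is not transcribed.
→ *dovL* is OFF.
Turanose is present, so HolW is inactive.
Xylulose is absent, so GorS is active.
No repressor is bound and GorS is active, so *bexE* is transcribed.
→ *bexE* is ON.
cAMP is absent, so HolL is inactive.
Citrulline is present, so HaxM is active.
Shikimate is absent, so CilZ is active.
Activator HaxM is present, so *torW* is transcribed.
So TorW is produced and active.
Required activator HolL is absent, so *nolA* is not transcribed.
→ *nolA* is OFF.
Quinate is present, so PurR is active.
Homoserine is present, so HaxW is active.
With repressor HaxW bound, *gixD* is not transcribed.
→ *gixD* is OFF.
1 of the 4 genes is transcribed.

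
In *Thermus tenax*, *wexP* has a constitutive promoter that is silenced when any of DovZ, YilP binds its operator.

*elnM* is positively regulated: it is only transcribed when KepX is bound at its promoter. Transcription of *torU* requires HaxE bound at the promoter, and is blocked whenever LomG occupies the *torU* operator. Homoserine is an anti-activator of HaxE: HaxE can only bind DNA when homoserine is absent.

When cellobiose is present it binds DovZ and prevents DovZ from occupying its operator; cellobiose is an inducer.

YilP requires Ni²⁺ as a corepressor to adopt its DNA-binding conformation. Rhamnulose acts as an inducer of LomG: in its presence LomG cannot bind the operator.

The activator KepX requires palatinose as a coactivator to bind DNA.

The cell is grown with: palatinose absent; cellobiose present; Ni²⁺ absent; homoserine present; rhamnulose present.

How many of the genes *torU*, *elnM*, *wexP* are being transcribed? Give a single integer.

Homoserine is present, so HaxE is inactive.
Rhamnulose is present, so LomG is inactive.
Required activator HaxE is absent, so *torU* is not transcribed.
→ *torU* is OFF.
Palatinose is absent, so KepX is inactive.
Required activator KepX is absent, so *elnM* is not transcribed.
→ *elnM* is OFF.
Cellobiose is present, so DovZ is inactive.
Ni²⁺ is absent, so YilP is inactive.
With no repressor bound, *wexP* is transcribed.
→ *wexP* is ON.
1 of the 3 genes is transcribed.

1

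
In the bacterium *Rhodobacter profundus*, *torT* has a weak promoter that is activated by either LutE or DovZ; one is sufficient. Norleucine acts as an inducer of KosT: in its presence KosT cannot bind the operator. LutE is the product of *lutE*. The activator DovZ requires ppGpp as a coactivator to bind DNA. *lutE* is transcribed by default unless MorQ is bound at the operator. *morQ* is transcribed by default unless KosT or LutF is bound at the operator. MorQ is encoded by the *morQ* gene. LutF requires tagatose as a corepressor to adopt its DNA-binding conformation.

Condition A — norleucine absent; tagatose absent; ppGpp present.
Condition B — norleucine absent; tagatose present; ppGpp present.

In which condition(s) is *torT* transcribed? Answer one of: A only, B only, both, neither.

both

Condition A:
Norleucine is absent, so KosT is active.
Tagatose is absent, so LutF is inactive.
With repressor KosT bound, *morQ* is not transcribed.
So MorQ is not produced.
With no repressor bound, *lutE* is transcribed.
So LutE is produced and active.
ppGpp is present, so DovZ is active.
Activator LutE is present, so *torT* is transcribed.
→ *torT* is ON in A.
Condition B:
Norleucine is absent, so KosT is active.
Tagatose is present, so LutF is active.
With repressor KosT bound, *morQ* is not transcribed.
So MorQ is not produced.
With no repressor bound, *lutE* is transcribed.
So LutE is produced and active.
ppGpp is present, so DovZ is active.
Activator LutE is present, so *torT* is transcribed.
→ *torT* is ON in B.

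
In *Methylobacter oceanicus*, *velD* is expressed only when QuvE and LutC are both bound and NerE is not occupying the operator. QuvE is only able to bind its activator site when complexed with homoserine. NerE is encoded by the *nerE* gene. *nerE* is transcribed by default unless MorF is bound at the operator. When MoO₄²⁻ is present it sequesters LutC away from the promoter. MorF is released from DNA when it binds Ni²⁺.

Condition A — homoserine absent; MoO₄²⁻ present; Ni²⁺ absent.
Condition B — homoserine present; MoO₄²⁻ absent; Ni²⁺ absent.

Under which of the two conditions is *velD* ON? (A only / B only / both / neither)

Condition A:
Homoserine is absent, so QuvE is inactive.
MoO₄²⁻ is present, so LutC is inactive.
Ni²⁺ is absent, so MorF is active.
With repressor MorF bound, *nerE* is not transcribed.
So NerE is not produced.
Required activator QuvE is absent, so *velD* is not transcribed.
→ *velD* is OFF in A.
Condition B:
Homoserine is present, so QuvE is active.
MoO₄²⁻ is absent, so LutC is active.
Ni²⁺ is absent, so MorF is active.
With repressor MorF bound, *nerE* is not transcribed.
So NerE is not produced.
No repressor is bound and QuvE and LutC are active, so *velD* is transcribed.
→ *velD* is ON in B.

B only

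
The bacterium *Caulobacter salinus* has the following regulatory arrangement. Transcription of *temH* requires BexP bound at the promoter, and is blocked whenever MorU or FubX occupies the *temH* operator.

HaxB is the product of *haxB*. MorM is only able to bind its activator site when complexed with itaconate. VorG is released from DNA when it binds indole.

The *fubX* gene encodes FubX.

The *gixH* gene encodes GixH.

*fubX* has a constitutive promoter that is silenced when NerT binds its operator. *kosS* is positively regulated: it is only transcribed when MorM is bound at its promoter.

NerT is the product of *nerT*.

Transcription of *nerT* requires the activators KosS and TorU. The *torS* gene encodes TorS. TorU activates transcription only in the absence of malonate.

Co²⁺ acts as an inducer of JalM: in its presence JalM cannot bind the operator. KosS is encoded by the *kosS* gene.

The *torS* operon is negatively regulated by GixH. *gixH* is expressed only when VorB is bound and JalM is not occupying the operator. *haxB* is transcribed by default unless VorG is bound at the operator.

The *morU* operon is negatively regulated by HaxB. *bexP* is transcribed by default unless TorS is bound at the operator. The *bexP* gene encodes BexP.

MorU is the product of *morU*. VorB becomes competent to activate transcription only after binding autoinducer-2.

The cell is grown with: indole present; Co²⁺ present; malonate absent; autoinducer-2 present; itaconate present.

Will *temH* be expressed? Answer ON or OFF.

Co²⁺ is present, so JalM is inactive.
Autoinducer-2 is present, so VorB is active.
No repressor is bound and VorB is active, so *gixH* is transcribed.
So GixH is produced and active.
With repressor GixH bound, *torS* is not transcribed.
So TorS is not produced.
With no repressor bound, *bexP* is transcribed.
So BexP is produced and active.
Indole is present, so VorG is inactive.
With no repressor bound, *haxB* is transcribed.
So HaxB is produced and active.
With repressor HaxB bound, *morU* is not transcribed.
So MorU is not produced.
Itaconate is present, so MorM is active.
No repressor is bound and MorM is active, so *kosS* is transcribed.
So KosS is produced and active.
Malonate is absent, so TorU is active.
No repressor is bound and KosS and TorU are active, so *nerT* is transcribed.
So NerT is produced and active.
With repressor NerT bound, *fubX* is not transcribed.
So FubX is not produced.
No repressor is bound and BexP is active, so *temH* is transcribed.

ON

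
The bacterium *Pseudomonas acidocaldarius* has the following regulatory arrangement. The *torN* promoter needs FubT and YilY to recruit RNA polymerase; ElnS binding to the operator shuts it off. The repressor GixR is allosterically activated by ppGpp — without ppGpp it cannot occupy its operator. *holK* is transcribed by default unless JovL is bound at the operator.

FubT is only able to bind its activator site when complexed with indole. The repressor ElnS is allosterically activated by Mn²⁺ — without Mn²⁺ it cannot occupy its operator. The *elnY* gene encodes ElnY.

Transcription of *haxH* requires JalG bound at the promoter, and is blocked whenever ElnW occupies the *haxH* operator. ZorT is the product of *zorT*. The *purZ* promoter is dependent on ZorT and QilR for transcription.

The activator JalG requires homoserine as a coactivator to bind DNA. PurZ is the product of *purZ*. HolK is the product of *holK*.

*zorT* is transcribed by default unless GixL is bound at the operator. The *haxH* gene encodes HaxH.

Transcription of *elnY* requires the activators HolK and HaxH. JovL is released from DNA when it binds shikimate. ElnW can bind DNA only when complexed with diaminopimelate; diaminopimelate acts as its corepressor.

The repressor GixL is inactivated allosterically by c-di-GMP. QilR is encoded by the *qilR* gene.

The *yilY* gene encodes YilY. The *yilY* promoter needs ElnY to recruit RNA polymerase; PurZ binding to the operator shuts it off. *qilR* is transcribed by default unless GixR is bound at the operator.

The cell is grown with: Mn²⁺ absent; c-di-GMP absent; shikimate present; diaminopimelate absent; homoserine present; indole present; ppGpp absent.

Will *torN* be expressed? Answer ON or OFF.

Indole is present, so FubT is active.
Shikimate is present, so JovL is inactive.
With no repressor bound, *holK* is transcribed.
So HolK is produced and active.
Diaminopimelate is absent, so ElnW is inactive.
Homoserine is present, so JalG is active.
No repressor is bound and JalG is active, so *haxH* is transcribed.
So HaxH is produced and active.
No repressor is bound and HolK and HaxH are active, so *elnY* is transcribed.
So ElnY is produced and active.
c-di-GMP is absent, so GixL is active.
With repressor GixL bound, *zorT* is not transcribed.
So ZorT is not produced.
ppGpp is absent, so GixR is inactive.
With no repressor bound, *qilR* is transcribed.
So QilR is produced and active.
Required activator ZorT is absent, so *purZ* is not transcribed.
So PurZ is not produced.
No repressor is bound and ElnY is active, so *yilY* is transcribed.
So YilY is produced and active.
Mn²⁺ is absent, so ElnS is inactive.
No repressor is bound and FubT and YilY are active, so *torN* is transcribed.

ON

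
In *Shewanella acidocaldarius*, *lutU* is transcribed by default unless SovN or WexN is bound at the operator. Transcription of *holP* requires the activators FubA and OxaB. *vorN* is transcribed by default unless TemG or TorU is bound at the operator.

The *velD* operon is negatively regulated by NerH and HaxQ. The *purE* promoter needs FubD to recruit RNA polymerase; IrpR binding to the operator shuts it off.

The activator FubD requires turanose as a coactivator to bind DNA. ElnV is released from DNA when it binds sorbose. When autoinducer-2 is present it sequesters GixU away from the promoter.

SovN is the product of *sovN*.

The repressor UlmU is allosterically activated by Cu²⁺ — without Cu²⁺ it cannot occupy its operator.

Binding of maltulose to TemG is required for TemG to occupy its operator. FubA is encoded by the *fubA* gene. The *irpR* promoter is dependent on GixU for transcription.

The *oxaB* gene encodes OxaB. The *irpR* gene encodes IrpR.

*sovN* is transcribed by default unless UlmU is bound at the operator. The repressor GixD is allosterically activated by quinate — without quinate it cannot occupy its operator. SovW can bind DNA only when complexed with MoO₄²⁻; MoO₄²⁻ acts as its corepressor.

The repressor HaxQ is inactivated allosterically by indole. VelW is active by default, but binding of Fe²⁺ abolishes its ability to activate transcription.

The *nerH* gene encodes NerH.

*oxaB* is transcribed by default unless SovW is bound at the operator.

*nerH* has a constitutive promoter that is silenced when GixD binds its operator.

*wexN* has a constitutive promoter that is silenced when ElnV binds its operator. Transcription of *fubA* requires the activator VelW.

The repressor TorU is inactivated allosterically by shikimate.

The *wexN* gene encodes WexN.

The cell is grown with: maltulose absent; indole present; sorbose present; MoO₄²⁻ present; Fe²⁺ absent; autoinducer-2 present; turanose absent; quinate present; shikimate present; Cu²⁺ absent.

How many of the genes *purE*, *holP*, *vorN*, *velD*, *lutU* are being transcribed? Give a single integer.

Autoinducer-2 is present, so GixU is inactive.
Required activator GixU is absent, so *irpR* is not transcribed.
So IrpR is not produced.
Turanose is absent, so FubD is inactive.
Required activator FubD is absent, so *purE* is not transcribed.
→ *purE* is OFF.
Fe²⁺ is absent, so VelW is active.
No repressor is bound and VelW is active, so *fubA* is transcribed.
So FubA is produced and active.
MoO₄²⁻ is present, so SovW is active.
With repressor SovW bound, *oxaB* is not transcribed.
So OxaB is not produced.
Required activator OxaB is absent, so *holP* is not transcribed.
→ *holP* is OFF.
Maltulose is absent, so TemG is inactive.
Shikimate is present, so TorU is inactive.
With no repressor bound, *vorN* is transcribed.
→ *vorN* is ON.
Quinate is present, so GixD is active.
With repressor GixD bound, *nerH* is not transcribed.
So NerH is not produced.
Indole is present, so HaxQ is inactive.
With no repressor bound, *velD* is transcribed.
→ *velD* is ON.
Cu²⁺ is absent, so UlmU is inactive.
With no repressor bound, *sovN* is transcribed.
So SovN is produced and active.
Sorbose is present, so ElnV is inactive.
With no repressor bound, *wexN* is transcribed.
So WexN is produced and active.
With repressor SovN bound, *lutU* is not transcribed.
→ *lutU* is OFF.
2 of the 5 genes are transcribed.

2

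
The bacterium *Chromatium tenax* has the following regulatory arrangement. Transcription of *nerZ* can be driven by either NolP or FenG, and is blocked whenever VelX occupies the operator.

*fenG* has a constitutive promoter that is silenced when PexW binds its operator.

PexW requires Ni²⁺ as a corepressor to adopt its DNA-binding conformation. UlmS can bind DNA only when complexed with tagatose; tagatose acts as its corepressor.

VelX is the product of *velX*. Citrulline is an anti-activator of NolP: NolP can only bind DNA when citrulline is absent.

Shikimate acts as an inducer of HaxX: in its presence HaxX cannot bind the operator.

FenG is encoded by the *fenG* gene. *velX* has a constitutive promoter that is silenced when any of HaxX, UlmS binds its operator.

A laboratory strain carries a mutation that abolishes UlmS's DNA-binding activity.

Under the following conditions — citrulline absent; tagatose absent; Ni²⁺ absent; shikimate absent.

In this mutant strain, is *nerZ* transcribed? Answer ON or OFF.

Citrulline is absent, so NolP is active.
Shikimate is absent, so HaxX is active.
UlmS is non-functional in this strain, so it has no effect.
With repressor HaxX bound, *velX* is not transcribed.
So VelX is not produced.
Ni²⁺ is absent, so PexW is inactive.
With no repressor bound, *fenG* is transcribed.
So FenG is produced and active.
Activator NolP is present, so *nerZ* is transcribed.

ON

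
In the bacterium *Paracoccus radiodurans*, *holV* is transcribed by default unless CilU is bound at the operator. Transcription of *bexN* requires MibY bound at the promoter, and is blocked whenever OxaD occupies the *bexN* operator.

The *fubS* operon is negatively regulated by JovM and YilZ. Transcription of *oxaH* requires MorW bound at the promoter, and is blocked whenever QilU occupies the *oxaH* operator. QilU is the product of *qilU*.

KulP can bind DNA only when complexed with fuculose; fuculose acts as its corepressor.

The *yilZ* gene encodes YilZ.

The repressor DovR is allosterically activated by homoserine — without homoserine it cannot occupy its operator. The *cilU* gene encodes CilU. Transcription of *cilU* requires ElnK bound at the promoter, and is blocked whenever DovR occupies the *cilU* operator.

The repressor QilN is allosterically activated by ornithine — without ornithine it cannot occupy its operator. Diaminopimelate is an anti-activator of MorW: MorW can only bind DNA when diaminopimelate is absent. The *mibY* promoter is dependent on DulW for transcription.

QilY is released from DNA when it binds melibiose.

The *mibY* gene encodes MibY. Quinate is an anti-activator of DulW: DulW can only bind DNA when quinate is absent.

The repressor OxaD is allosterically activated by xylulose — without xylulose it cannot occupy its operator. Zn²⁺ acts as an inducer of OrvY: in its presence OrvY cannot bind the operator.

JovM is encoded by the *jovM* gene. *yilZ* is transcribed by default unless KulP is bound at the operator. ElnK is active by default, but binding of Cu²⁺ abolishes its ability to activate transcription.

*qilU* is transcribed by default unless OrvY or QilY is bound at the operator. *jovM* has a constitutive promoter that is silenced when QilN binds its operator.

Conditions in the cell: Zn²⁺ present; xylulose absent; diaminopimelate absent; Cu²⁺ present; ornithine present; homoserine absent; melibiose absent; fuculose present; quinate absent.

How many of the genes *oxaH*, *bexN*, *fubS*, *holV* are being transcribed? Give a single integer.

Zn²⁺ is present, so OrvY is inactive.
Melibiose is absent, so QilY is active.
With repressor QilY bound, *qilU* is not transcribed.
So QilU is not produced.
Diaminopimelate is absent, so MorW is active.
No repressor is bound and MorW is active, so *oxaH* is transcribed.
→ *oxaH* is ON.
Quinate is absent, so DulW is active.
No repressor is bound and DulW is active, so *mibY* is transcribed.
So MibY is produced and active.
Xylulose is absent, so OxaD is inactive.
No repressor is bound and MibY is active, so *bexN* is transcribed.
→ *bexN* is ON.
Ornithine is present, so QilN is active.
With repressor QilN bound, *jovM* is not transcribed.
So JovM is not produced.
Fuculose is present, so KulP is active.
With repressor KulP bound, *yilZ* is not transcribed.
So YilZ is not produced.
With no repressor bound, *fubS* is transcribed.
→ *fubS* is ON.
Homoserine is absent, so DovR is inactive.
Cu²⁺ is present, so ElnK is inactive.
Required activator ElnK is absent, so *cilU* is not transcribed.
So CilU is not produced.
With no repressor bound, *holV* is transcribed.
→ *holV* is ON.
4 of the 4 genes are transcribed.

4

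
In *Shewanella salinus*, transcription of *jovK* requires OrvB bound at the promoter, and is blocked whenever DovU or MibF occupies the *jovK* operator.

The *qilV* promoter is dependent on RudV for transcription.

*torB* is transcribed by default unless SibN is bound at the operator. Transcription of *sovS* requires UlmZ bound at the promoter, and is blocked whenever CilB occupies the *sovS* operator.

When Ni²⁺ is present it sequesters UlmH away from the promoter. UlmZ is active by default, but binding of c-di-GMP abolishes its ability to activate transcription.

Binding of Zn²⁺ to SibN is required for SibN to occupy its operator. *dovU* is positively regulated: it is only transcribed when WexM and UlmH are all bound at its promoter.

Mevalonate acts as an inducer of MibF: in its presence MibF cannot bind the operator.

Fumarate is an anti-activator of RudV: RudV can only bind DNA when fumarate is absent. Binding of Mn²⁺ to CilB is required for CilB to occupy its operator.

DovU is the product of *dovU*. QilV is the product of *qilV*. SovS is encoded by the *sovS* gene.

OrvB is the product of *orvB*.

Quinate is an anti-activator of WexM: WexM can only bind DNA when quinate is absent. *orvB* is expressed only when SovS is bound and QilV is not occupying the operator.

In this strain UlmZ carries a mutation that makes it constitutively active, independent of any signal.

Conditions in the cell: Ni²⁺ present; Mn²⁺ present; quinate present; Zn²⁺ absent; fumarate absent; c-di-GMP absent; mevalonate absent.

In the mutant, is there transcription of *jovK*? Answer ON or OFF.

OFF

UlmZ is constitutively active in this strain.
Mn²⁺ is present, so CilB is active.
With repressor CilB bound, *sovS* is not transcribed.
So SovS is not produced.
Fumarate is absent, so RudV is active.
No repressor is bound and RudV is active, so *qilV* is transcribed.
So QilV is produced and active.
With repressor QilV bound, *orvB* is not transcribed.
So OrvB is not produced.
Quinate is present, so WexM is inactive.
Ni²⁺ is present, so UlmH is inactive.
Required activator WexM is absent, so *dovU* is not transcribed.
So DovU is not produced.
Mevalonate is absent, so MibF is active.
With repressor MibF bound, *jovK* is not transcribed.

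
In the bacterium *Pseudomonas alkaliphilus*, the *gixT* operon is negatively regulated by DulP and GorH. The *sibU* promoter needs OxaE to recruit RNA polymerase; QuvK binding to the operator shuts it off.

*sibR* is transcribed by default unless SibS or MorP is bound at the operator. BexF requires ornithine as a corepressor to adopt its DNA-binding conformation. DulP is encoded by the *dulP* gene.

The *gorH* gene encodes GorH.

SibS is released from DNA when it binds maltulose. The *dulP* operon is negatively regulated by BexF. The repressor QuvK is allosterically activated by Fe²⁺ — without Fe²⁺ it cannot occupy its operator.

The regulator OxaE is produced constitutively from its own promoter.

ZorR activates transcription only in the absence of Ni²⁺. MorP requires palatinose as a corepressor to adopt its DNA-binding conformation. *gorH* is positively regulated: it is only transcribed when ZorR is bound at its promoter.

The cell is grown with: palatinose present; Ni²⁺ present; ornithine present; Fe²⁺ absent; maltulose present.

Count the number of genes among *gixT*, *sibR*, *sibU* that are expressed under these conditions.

Ornithine is present, so BexF is active.
With repressor BexF bound, *dulP* is not transcribed.
So DulP is not produced.
Ni²⁺ is present, so ZorR is inactive.
Required activator ZorR is absent, so *gorH* is not transcribed.
So GorH is not produced.
With no repressor bound, *gixT* is transcribed.
→ *gixT* is ON.
Maltulose is present, so SibS is inactive.
Palatinose is present, so MorP is active.
With repressor MorP bound, *sibR* is not transcribed.
→ *sibR* is OFF.
Fe²⁺ is absent, so QuvK is inactive.
OxaE is produced constitutively and is active.
No repressor is bound and OxaE is active, so *sibU* is transcribed.
→ *sibU* is ON.
2 of the 3 genes are transcribed.

2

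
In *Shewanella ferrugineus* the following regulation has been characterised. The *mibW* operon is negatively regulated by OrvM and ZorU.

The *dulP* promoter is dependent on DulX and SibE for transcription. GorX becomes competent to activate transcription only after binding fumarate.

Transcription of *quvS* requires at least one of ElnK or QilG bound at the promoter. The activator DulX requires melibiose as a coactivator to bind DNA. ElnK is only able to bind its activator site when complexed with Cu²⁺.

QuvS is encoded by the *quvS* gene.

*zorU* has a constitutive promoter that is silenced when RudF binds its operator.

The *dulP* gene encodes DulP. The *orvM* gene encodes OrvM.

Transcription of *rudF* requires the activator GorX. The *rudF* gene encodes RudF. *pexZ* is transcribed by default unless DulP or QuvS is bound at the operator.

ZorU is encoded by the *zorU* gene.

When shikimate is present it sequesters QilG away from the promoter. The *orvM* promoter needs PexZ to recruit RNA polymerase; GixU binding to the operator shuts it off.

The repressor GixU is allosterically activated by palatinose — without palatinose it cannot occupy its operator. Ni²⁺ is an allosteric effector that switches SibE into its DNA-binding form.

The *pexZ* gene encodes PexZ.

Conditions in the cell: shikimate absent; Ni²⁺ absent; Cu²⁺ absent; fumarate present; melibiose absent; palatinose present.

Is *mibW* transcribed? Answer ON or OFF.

Melibiose is absent, so DulX is inactive.
Ni²⁺ is absent, so SibE is inactive.
Required activator DulX is absent, so *dulP* is not transcribed.
So DulP is not produced.
Cu²⁺ is absent, so ElnK is inactive.
Shikimate is absent, so QilG is active.
Activator QilG is present, so *quvS* is transcribed.
So QuvS is produced and active.
With repressor QuvS bound, *pexZ* is not transcribed.
So PexZ is not produced.
Palatinose is present, so GixU is active.
With repressor GixU bound, *orvM* is not transcribed.
So OrvM is not produced.
Fumarate is present, so GorX is active.
No repressor is bound and GorX is active, so *rudF* is transcribed.
So RudF is produced and active.
With repressor RudF bound, *zorU* is not transcribed.
So ZorU is not produced.
With no repressor bound, *mibW* is transcribed.

ON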